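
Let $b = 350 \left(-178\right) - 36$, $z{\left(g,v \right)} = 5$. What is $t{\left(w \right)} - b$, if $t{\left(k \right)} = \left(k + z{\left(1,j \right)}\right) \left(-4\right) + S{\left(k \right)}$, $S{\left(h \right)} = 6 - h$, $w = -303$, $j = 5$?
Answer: $63837$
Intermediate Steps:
$b = -62336$ ($b = -62300 - 36 = -62336$)
$t{\left(k \right)} = -14 - 5 k$ ($t{\left(k \right)} = \left(k + 5\right) \left(-4\right) - \left(-6 + k\right) = \left(5 + k\right) \left(-4\right) - \left(-6 + k\right) = \left(-20 - 4 k\right) - \left(-6 + k\right) = -14 - 5 k$)
$t{\left(w \right)} - b = \left(-14 - -1515\right) - -62336 = \left(-14 + 1515\right) + 62336 = 1501 + 62336 = 63837$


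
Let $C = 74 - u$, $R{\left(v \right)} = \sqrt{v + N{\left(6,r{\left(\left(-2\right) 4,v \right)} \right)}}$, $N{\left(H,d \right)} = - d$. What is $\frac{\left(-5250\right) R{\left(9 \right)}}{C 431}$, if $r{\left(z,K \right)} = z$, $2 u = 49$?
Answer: $- \frac{3500 \sqrt{17}}{14223} \approx -1.0146$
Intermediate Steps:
$u = \frac{49}{2}$ ($u = \frac{1}{2} \cdot 49 = \frac{49}{2} \approx 24.5$)
$R{\left(v \right)} = \sqrt{8 + v}$ ($R{\left(v \right)} = \sqrt{v - \left(-2\right) 4} = \sqrt{v - -8} = \sqrt{v + 8} = \sqrt{8 + v}$)
$C = \frac{99}{2}$ ($C = 74 - \frac{49}{2} = \frac{99}{2} \approx 49.5$)
$\frac{\left(-5250\right) R{\left(9 \right)}}{C 431} = \frac{\left(-5250\right) \sqrt{8 + 9}}{\frac{99}{2} \cdot 431} = \frac{\left(-5250\right) \sqrt{17}}{\frac{42669}{2}} = - 5250 \sqrt{17} \cdot \frac{2}{42669} = - \frac{3500 \sqrt{17}}{14223}$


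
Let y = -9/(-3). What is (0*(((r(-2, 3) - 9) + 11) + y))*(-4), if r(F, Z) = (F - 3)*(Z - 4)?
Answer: 0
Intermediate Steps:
r(F, Z) = (-4 + Z)*(-3 + F) (r(F, Z) = (-3 + F)*(-4 + Z) = (-4 + Z)*(-3 + F))
y = 3 (y = -9*(-⅓) = 3)
(0*(((r(-2, 3) - 9) + 11) + y))*(-4) = (0*((((12 - 4*(-2) - 3*3 - 2*3) - 9) + 11) + 3))*(-4) = (0*((((12 + 8 - 9 - 6) - 9) + 11) + 3))*(-4) = (0*(((5 - 9) + 11) + 3))*(-4) = (0*((-4 + 11) + 3))*(-4) = (0*(7 + 3))*(-4) = (0*10)*(-4) = 0*(-4) = 0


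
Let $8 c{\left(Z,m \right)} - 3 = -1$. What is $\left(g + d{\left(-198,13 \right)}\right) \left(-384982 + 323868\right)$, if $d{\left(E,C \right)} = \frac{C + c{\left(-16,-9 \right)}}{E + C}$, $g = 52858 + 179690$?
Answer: $- \frac{5258415615119}{370} \approx -1.4212 \cdot 10^{10}$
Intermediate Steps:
$c{\left(Z,m \right)} = \frac{1}{4}$ ($c{\left(Z,m \right)} = \frac{3}{8} + \frac{1}{8} \left(-1\right) = \frac{3}{8} - \frac{1}{8} = \frac{1}{4}$)
$g = 232548$
$d{\left(E,C \right)} = \frac{\frac{1}{4} + C}{C + E}$ ($d{\left(E,C \right)} = \frac{C + \frac{1}{4}}{E + C} = \frac{\frac{1}{4} + C}{C + E}$)
$\left(g + d{\left(-198,13 \right)}\right) \left(-384982 + 323868\right) = \left(232548 + \frac{\frac{1}{4} + 13}{13 - 198}\right) \left(-384982 + 323868\right) = \left(232548 + \frac{1}{-185} \cdot \frac{53}{4}\right) \left(-61114\right) = \left(232548 - \frac{53}{740}\right) \left(-61114\right) = \frac{172085467}{740} \left(-61114\right) = - \frac{5258415615119}{370}$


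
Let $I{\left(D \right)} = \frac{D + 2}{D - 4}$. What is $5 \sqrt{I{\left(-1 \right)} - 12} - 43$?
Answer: $-43 + i \sqrt{305} \approx -43.0 + 17.464 i$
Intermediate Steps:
$I{\left(D \right)} = \frac{2 + D}{-4 + D}$
$5 \sqrt{I{\left(-1 \right)} - 12} - 43 = 5 \sqrt{\frac{2 - 1}{-4 - 1} - 12} - 43 = 5 \sqrt{\frac{1}{-5} \cdot 1 - 12} - 43 = 5 \sqrt{\left(- \frac{1}{5}\right) 1 - 12} - 43 = 5 \sqrt{- \frac{1}{5} - 12} - 43 = 5 \sqrt{- \frac{61}{5}} - 43 = 5 \frac{i \sqrt{305}}{5} - 43 = i \sqrt{305} - 43 = -43 + i \sqrt{305}$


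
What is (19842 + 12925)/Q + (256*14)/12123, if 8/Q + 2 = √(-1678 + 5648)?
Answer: -397220005/48492 + 32767*√3970/8 ≈ 2.4988e+5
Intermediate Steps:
Q = 8/(-2 + √3970) (Q = 8/(-2 + √(-1678 + 5648)) = 8/(-2 + √3970) ≈ 0.13113)
(19842 + 12925)/Q + (256*14)/12123 = (19842 + 12925)/(8/1983 + 4*√3970/1983) + (256*14)/12123 = 32767/(8/1983 + 4*√3970/1983) + 3584*(1/12123) = 32767/(8/1983 + 4*√3970/1983) + 3584/12123 = 3584/12123 + 32767/(8/1983 + 4*√3970/1983)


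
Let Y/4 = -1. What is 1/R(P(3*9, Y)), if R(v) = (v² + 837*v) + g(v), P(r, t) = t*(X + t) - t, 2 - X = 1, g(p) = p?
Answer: 1/13664 ≈ 7.3185e-5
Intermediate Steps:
X = 1 (X = 2 - 1*1 = 2 - 1 = 1)
Y = -4 (Y = 4*(-1) = -4)
P(r, t) = -t + t*(1 + t) (P(r, t) = t*(1 + t) - t = -t + t*(1 + t))
R(v) = v² + 838*v (R(v) = (v² + 837*v) + v = v² + 838*v)
1/R(P(3*9, Y)) = 1/((-4)²*(838 + (-4)²)) = 1/(16*(838 + 16)) = 1/(16*854) = 1/13664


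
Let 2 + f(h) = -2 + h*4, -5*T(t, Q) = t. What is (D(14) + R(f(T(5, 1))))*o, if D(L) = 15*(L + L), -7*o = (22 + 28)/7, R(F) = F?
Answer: -20600/49 ≈ -420.41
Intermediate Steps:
T(t, Q) = -t/5
f(h) = -4 + 4*h (f(h) = -2 + (-2 + h*4) = -2 + (-2 + 4*h) = -4 + 4*h)
o = -50/49 (o = -(22 + 28)/(7*7) = -50/49 ≈ -1.0204)
D(L) = 30*L (D(L) = 15*(2*L) = 30*L)
(D(14) + R(f(T(5, 1))))*o = (30*14 + (-4 + 4*(-⅕*5)))*(-50/49) = (420 + (-4 + 4*(-1)))*(-50/49) = (420 + (-4 - 4))*(-50/49) = (420 - 8)*(-50/49) = 412*(-50/49) = -20600/49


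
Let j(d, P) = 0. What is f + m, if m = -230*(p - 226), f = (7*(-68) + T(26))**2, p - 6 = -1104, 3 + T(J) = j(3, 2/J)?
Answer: 533961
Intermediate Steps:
T(J) = -3 (T(J) = -3 + 0 = -3)
p = -1098 (p = 6 - 1104 = -1098)
f = 229441 (f = (7*(-68) - 3)**2 = (-476 - 3)**2 = (-479)**2 = 229441)
m = 304520 (m = -230*(-1098 - 226) = -230*(-1324) = 304520)
f + m = 229441 + 304520 = 533961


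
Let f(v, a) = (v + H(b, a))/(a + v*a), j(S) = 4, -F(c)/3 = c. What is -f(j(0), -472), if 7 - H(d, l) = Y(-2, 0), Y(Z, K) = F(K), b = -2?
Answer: 11/2360 ≈ 0.0046610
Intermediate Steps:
F(c) = -3*c
Y(Z, K) = -3*K
H(d, l) = 7 (H(d, l) = 7 - (-3)*0 = 7 - 1*0 = 7 + 0 = 7)
f(v, a) = (7 + v)/(a + a*v) (f(v, a) = (v + 7)/(a + v*a) = (7 + v)/(a + a*v))
-f(j(0), -472) = -(7 + 4)/((-472)*(1 + 4)) = -(-1)*11/(472*5) = -1*(-11/2360) = 11/2360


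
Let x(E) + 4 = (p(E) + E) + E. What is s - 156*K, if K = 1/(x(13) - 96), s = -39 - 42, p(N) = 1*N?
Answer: -4785/61 ≈ -78.443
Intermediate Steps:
p(N) = N
x(E) = -4 + 3*E (x(E) = -4 + ((E + E) + E) = -4 + (2*E + E) = -4 + 3*E)
s = -81
K = -1/61 (K = 1/((-4 + 3*13) - 96) = 1/((-4 + 39) - 96) = 1/(35 - 96) = 1/(-61) = -1/61 ≈ -0.016393)
s - 156*K = -81 - 156*(-1/61) = -81 + 156/61 = -4785/61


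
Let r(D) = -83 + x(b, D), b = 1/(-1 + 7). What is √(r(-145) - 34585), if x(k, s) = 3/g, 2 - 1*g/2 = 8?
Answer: I*√138673/2 ≈ 186.19*I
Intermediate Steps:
g = -12 (g = 4 - 2*8 = 4 - 16 = -12)
b = ⅙ (b = 1/6 = ⅙ ≈ 0.16667)
x(k, s) = -¼ (x(k, s) = 3/(-12) = 3*(-1/12) = -¼)
r(D) = -333/4 (r(D) = -83 - ¼ = -333/4)
√(r(-145) - 34585) = √(-333/4 - 34585) = √(-138673/4) = I*√138673/2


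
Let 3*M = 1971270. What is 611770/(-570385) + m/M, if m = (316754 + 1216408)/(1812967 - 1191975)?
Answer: -8321014203969941/7758141643613760 ≈ -1.0726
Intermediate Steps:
M = 657090 (M = (⅓)*1971270 = 657090)
m = 766581/310496 (m = 1533162/620992 = 1533162*(1/620992) = 766581/310496 ≈ 2.4689)
611770/(-570385) + m/M = 611770/(-570385) + (766581/310496)/657090 = 611770*(-1/570385) + (766581/310496)*(1/657090) = -122354/114077 + 255527/68007938880 = -8321014203969941/7758141643613760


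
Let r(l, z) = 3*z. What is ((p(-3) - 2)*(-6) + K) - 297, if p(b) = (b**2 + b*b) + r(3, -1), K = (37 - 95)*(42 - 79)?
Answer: 1771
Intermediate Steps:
K = 2146 (K = -58*(-37) = 2146)
p(b) = -3 + 2*b**2 (p(b) = (b**2 + b*b) + 3*(-1) = (b**2 + b**2) - 3 = 2*b**2 - 3 = -3 + 2*b**2)
((p(-3) - 2)*(-6) + K) - 297 = (((-3 + 2*(-3)**2) - 2)*(-6) + 2146) - 297 = (((-3 + 2*9) - 2)*(-6) + 2146) - 297 = (((-3 + 18) - 2)*(-6) + 2146) - 297 = ((15 - 2)*(-6) + 2146) - 297 = (13*(-6) + 2146) - 297 = (-78 + 2146) - 297 = 2068 - 297 = 1771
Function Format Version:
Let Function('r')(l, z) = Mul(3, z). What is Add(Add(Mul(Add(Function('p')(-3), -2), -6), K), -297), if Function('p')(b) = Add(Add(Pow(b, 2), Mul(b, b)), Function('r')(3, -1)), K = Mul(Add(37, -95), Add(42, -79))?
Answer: 1771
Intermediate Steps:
K = 2146 (K = Mul(-58, -37) = 2146)
Function('p')(b) = Add(-3, Mul(2, Pow(b, 2))) (Function('p')(b) = Add(Add(Pow(b, 2), Mul(b, b)), Mul(3, -1)) = Add(Add(Pow(b, 2), Pow(b, 2)), -3) = Add(Mul(2, Pow(b, 2)), -3) = Add(-3, Mul(2, Pow(b, 2))))
Add(Add(Mul(Add(Function('p')(-3), -2), -6), K), -297) = Add(Add(Mul(Add(Add(-3, Mul(2, Pow(-3, 2))), -2), -6), 2146), -297) = Add(Add(Mul(Add(Add(-3, Mul(2, 9)), -2), -6), 2146), -297) = Add(Add(Mul(Add(Add(-3, 18), -2), -6), 2146), -297) = Add(Add(Mul(Add(15, -2), -6), 2146), -297) = Add(Add(Mul(13, -6), 2146), -297) = Add(Add(-78, 2146), -297) = Add(2068, -297) = 1771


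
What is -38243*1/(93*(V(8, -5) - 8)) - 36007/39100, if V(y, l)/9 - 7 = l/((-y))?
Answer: -2717301227/352721100 ≈ -7.7038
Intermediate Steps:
V(y, l) = 63 - 9*l/y (V(y, l) = 63 + 9*(l/((-y))) = 63 + 9*(l*(-1/y)) = 63 + 9*(-l/y) = 63 - 9*l/y)
-38243*1/(93*(V(8, -5) - 8)) - 36007/39100 = -38243*1/(93*((63 - 9*(-5)/8) - 8)) - 36007/39100 = -38243*1/(93*((63 - 9*(-5)*1/8) - 8)) - 36007*1/39100 = -38243*1/(93*((63 + 45/8) - 8)) - 36007/39100 = -38243*1/(93*(549/8 - 8)) - 36007/39100 = -38243/((485/8)*93) - 36007/39100 = -38243/45105/8 - 36007/39100 = -38243*8/45105 - 36007/39100 = -305944/45105 - 36007/39100 = -2717301227/352721100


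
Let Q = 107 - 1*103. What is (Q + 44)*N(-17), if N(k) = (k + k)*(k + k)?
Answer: 55488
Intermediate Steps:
Q = 4 (Q = 107 - 103 = 4)
N(k) = 4*k² (N(k) = (2*k)*(2*k) = 4*k²)
(Q + 44)*N(-17) = (4 + 44)*(4*(-17)²) = 48*(4*289) = 48*1156 = 55488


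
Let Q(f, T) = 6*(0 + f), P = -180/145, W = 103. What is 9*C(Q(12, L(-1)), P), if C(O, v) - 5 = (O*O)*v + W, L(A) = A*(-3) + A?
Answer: -1651428/29 ≈ -56946.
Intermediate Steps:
P = -36/29 (P = -180*1/145 = -36/29 ≈ -1.2414)
L(A) = -2*A (L(A) = -3*A + A = -2*A)
Q(f, T) = 6*f
C(O, v) = 108 + v*O² (C(O, v) = 5 + ((O*O)*v + 103) = 5 + (O²*v + 103) = 5 + (v*O² + 103) = 5 + (103 + v*O²) = 108 + v*O²)
9*C(Q(12, L(-1)), P) = 9*(108 - 36*(6*12)²/29) = 9*(108 - 36/29*72²) = 9*(108 - 36/29*5184) = 9*(108 - 186624/29) = 9*(-183492/29) = -1651428/29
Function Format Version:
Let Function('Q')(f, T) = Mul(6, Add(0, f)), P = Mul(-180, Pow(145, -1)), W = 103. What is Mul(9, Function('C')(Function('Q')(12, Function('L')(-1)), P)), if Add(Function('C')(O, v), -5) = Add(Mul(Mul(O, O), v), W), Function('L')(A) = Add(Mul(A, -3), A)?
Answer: Rational(-1651428, 29) ≈ -56946.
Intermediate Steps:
P = Rational(-36, 29) (P = Mul(-180, Rational(1, 145)) = Rational(-36, 29) ≈ -1.2414)
Function('L')(A) = Mul(-2, A) (Function('L')(A) = Add(Mul(-3, A), A) = Mul(-2, A))
Function('Q')(f, T) = Mul(6, f)
Function('C')(O, v) = Add(108, Mul(v, Pow(O, 2))) (Function('C')(O, v) = Add(5, Add(Mul(Mul(O, O), v), 103)) = Add(5, Add(Mul(Pow(O, 2), v), 103)) = Add(5, Add(Mul(v, Pow(O, 2)), 103)) = Add(5, Add(103, Mul(v, Pow(O, 2)))) = Add(108, Mul(v, Pow(O, 2))))
Mul(9, Function('C')(Function('Q')(12, Function('L')(-1)), P)) = Mul(9, Add(108, Mul(Rational(-36, 29), Pow(Mul(6, 12), 2)))) = Mul(9, Add(108, Mul(Rational(-36, 29), Pow(72, 2)))) = Mul(9, Add(108, Mul(Rational(-36, 29), 5184))) = Mul(9, Add(108, Rational(-186624, 29))) = Mul(9, Rational(-183492, 29)) = Rational(-1651428, 29)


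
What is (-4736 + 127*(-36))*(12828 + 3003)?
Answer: -147354948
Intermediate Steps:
(-4736 + 127*(-36))*(12828 + 3003) = (-4736 - 4572)*15831 = -9308*15831 = -147354948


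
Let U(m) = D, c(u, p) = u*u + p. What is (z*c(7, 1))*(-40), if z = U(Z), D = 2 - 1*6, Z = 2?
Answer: 8000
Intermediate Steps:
c(u, p) = p + u² (c(u, p) = u² + p = p + u²)
D = -4 (D = 2 - 6 = -4)
U(m) = -4
z = -4
(z*c(7, 1))*(-40) = -4*(1 + 7²)*(-40) = -4*(1 + 49)*(-40) = -4*50*(-40) = -200*(-40) = 8000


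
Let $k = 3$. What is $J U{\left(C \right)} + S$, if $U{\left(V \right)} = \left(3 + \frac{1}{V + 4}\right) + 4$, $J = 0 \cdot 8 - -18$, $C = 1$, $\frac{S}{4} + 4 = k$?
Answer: $\frac{628}{5} \approx 125.6$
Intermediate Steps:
$S = -4$ ($S = -16 + 4 \cdot 3 = -16 + 12 = -4$)
$J = 18$ ($J = 0 + 18 = 18$)
$U{\left(V \right)} = 7 + \frac{1}{4 + V}$ ($U{\left(V \right)} = \left(3 + \frac{1}{4 + V}\right) + 4 = 7 + \frac{1}{4 + V}$)
$J U{\left(C \right)} + S = 18 \frac{29 + 7 \cdot 1}{4 + 1} - 4 = 18 \frac{29 + 7}{5} - 4 = 18 \cdot \frac{1}{5} \cdot 36 - 4 = 18 \cdot \frac{36}{5} - 4 = \frac{648}{5} - 4 = \frac{628}{5}$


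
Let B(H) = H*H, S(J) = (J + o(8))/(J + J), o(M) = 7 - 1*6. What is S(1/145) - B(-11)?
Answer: -48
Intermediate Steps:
o(M) = 1 (o(M) = 7 - 6 = 1)
S(J) = (1 + J)/(2*J) (S(J) = (J + 1)/(J + J) = (1 + J)/((2*J)) = (1 + J)*(1/(2*J)) = (1 + J)/(2*J))
B(H) = H²
S(1/145) - B(-11) = (1 + 1/145)/(2*(1/145)) - 1*(-11)² = (1 + 1/145)/(2*(1/145)) - 1*121 = (½)*145*(146/145) - 121 = 73 - 121 = -48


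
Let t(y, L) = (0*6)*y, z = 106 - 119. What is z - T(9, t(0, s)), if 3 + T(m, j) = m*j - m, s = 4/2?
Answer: -1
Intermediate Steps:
s = 2 (s = 4*(½) = 2)
z = -13
t(y, L) = 0 (t(y, L) = 0*y = 0)
T(m, j) = -3 - m + j*m (T(m, j) = -3 + (m*j - m) = -3 + (j*m - m) = -3 + (-m + j*m) = -3 - m + j*m)
z - T(9, t(0, s)) = -13 - (-3 - 1*9 + 0*9) = -13 - (-3 - 9 + 0) = -13 - 1*(-12) = -13 + 12 = -1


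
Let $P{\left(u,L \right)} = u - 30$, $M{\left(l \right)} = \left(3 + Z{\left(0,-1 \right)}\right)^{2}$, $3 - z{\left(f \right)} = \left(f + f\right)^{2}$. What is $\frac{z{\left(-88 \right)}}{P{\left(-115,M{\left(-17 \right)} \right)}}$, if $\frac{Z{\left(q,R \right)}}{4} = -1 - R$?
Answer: $\frac{30973}{145} \approx 213.61$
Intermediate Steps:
$Z{\left(q,R \right)} = -4 - 4 R$ ($Z{\left(q,R \right)} = 4 \left(-1 - R\right) = -4 - 4 R$)
$z{\left(f \right)} = 3 - 4 f^{2}$ ($z{\left(f \right)} = 3 - \left(f + f\right)^{2} = 3 - \left(2 f\right)^{2} = 3 - 4 f^{2}$)
$M{\left(l \right)} = 9$ ($M{\left(l \right)} = \left(3 - 0\right)^{2} = \left(3 + \left(-4 + 4\right)\right)^{2} = \left(3 + 0\right)^{2} = 3^{2} = 9$)
$P{\left(u,L \right)} = -30 + u$
$\frac{z{\left(-88 \right)}}{P{\left(-115,M{\left(-17 \right)} \right)}} = \frac{3 - 4 \left(-88\right)^{2}}{-30 - 115} = \frac{3 - 30976}{-145} = \left(3 - 30976\right) \left(- \frac{1}{145}\right) = \left(-30973\right) \left(- \frac{1}{145}\right) = \frac{30973}{145}$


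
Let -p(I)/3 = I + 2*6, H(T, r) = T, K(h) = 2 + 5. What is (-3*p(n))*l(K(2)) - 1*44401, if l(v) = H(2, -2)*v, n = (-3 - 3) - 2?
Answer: -43897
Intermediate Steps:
K(h) = 7
n = -8 (n = -6 - 2 = -8)
p(I) = -36 - 3*I (p(I) = -3*(I + 2*6) = -3*(I + 12) = -3*(12 + I) = -36 - 3*I)
l(v) = 2*v
(-3*p(n))*l(K(2)) - 1*44401 = (-3*(-36 - 3*(-8)))*(2*7) - 1*44401 = -3*(-36 + 24)*14 - 44401 = -3*(-12)*14 - 44401 = 36*14 - 44401 = 504 - 44401 = -43897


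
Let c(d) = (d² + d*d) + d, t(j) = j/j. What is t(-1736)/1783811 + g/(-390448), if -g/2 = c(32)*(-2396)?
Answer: -48314907659/1892623471 ≈ -25.528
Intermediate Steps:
t(j) = 1
c(d) = d + 2*d² (c(d) = (d² + d²) + d = 2*d² + d = d + 2*d²)
g = 9967360 (g = -2*32*(1 + 2*32)*(-2396) = -2*32*(1 + 64)*(-2396) = -2*32*65*(-2396) = -4160*(-2396) = -2*(-4983680) = 9967360)
t(-1736)/1783811 + g/(-390448) = 1/1783811 + 9967360/(-390448) = 1*(1/1783811) + 9967360*(-1/390448) = 1/1783811 - 622960/24403 = -48314907659/1892623471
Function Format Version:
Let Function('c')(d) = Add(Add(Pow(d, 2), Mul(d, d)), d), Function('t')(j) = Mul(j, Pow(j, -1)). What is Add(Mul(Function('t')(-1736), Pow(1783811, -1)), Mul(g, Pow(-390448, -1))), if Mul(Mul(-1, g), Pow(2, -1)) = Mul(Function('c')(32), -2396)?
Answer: Rational(-48314907659, 1892623471) ≈ -25.528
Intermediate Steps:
Function('t')(j) = 1
Function('c')(d) = Add(d, Mul(2, Pow(d, 2))) (Function('c')(d) = Add(Add(Pow(d, 2), Pow(d, 2)), d) = Add(Mul(2, Pow(d, 2)), d) = Add(d, Mul(2, Pow(d, 2))))
g = 9967360 (g = Mul(-2, Mul(Mul(32, Add(1, Mul(2, 32))), -2396)) = Mul(-2, Mul(Mul(32, Add(1, 64)), -2396)) = Mul(-2, Mul(Mul(32, 65), -2396)) = Mul(-2, Mul(2080, -2396)) = Mul(-2, -4983680) = 9967360)
Add(Mul(Function('t')(-1736), Pow(1783811, -1)), Mul(g, Pow(-390448, -1))) = Add(Mul(1, Pow(1783811, -1)), Mul(9967360, Pow(-390448, -1))) = Add(Mul(1, Rational(1, 1783811)), Mul(9967360, Rational(-1, 390448))) = Add(Rational(1, 1783811), Rational(-622960, 24403)) = Rational(-48314907659, 1892623471)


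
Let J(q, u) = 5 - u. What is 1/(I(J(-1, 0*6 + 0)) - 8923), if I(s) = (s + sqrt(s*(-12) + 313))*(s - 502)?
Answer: -496/2941269 + 497*sqrt(253)/67649187 ≈ -5.1778e-5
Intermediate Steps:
I(s) = (-502 + s)*(s + sqrt(313 - 12*s)) (I(s) = (s + sqrt(-12*s + 313))*(-502 + s) = (s + sqrt(313 - 12*s))*(-502 + s) = (-502 + s)*(s + sqrt(313 - 12*s)))
1/(I(J(-1, 0*6 + 0)) - 8923) = 1/(((5 - (0*6 + 0))**2 - 502*(5 - (0*6 + 0)) - 502*sqrt(313 - 12*(5 - (0*6 + 0))) + (5 - (0*6 + 0))*sqrt(313 - 12*(5 - (0*6 + 0)))) - 8923) = 1/(((5 - (0 + 0))**2 - 502*(5 - (0 + 0)) - 502*sqrt(313 - 12*(5 - (0 + 0))) + (5 - (0 + 0))*sqrt(313 - 12*(5 - (0 + 0)))) - 8923) = 1/(((5 - 1*0)**2 - 502*(5 - 1*0) - 502*sqrt(313 - 12*(5 - 1*0)) + (5 - 1*0)*sqrt(313 - 12*(5 - 1*0))) - 8923) = 1/(((5 + 0)**2 - 502*(5 + 0) - 502*sqrt(313 - 12*(5 + 0)) + (5 + 0)*sqrt(313 - 12*(5 + 0))) - 8923) = 1/((5**2 - 502*5 - 502*sqrt(313 - 12*5) + 5*sqrt(313 - 12*5)) - 8923) = 1/((25 - 2510 - 502*sqrt(313 - 60) + 5*sqrt(313 - 60)) - 8923) = 1/((25 - 2510 - 502*sqrt(253) + 5*sqrt(253)) - 8923) = 1/((-2485 - 497*sqrt(253)) - 8923) = 1/(-11408 - 497*sqrt(253))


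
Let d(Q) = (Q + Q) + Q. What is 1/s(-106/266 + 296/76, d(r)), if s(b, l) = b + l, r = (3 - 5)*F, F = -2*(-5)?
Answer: -133/7515 ≈ -0.017698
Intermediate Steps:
F = 10
r = -20 (r = (3 - 5)*10 = -2*10 = -20)
d(Q) = 3*Q (d(Q) = 2*Q + Q = 3*Q)
1/s(-106/266 + 296/76, d(r)) = 1/((-106/266 + 296/76) + 3*(-20)) = 1/((-106*1/266 + 296*(1/76)) - 60) = 1/((-53/133 + 74/19) - 60) = 1/(465/133 - 60) = 1/(-7515/133) = -133/7515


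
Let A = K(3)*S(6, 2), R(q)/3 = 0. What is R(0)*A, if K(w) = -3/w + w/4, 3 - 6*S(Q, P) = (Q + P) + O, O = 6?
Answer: 0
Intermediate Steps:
S(Q, P) = -1/2 - P/6 - Q/6 (S(Q, P) = 1/2 - ((Q + P) + 6)/6 = 1/2 - ((P + Q) + 6)/6 = 1/2 - (6 + P + Q)/6 = 1/2 + (-1 - P/6 - Q/6) = -1/2 - P/6 - Q/6)
R(q) = 0 (R(q) = 3*0 = 0)
K(w) = -3/w + w/4 (K(w) = -3/w + w*(1/4) = -3/w + w/4)
A = 11/24 (A = (-3/3 + (1/4)*3)*(-1/2 - 1/6*2 - 1/6*6) = (-3*1/3 + 3/4)*(-1/2 - 1/3 - 1) = (-1 + 3/4)*(-11/6) = -1/4*(-11/6) = 11/24 ≈ 0.45833)
R(0)*A = 0*(11/24) = 0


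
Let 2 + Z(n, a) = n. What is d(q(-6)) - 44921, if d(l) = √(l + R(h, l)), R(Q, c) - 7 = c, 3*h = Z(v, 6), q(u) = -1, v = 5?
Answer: -44921 + √5 ≈ -44919.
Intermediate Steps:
Z(n, a) = -2 + n
h = 1 (h = (-2 + 5)/3 = (⅓)*3 = 1)
R(Q, c) = 7 + c
d(l) = √(7 + 2*l) (d(l) = √(l + (7 + l)) = √(7 + 2*l))
d(q(-6)) - 44921 = √(7 + 2*(-1)) - 44921 = √(7 - 2) - 44921 = √5 - 44921 = -44921 + √5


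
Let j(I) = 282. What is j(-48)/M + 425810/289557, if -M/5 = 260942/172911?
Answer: -6781750967657/188893956735 ≈ -35.902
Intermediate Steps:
M = -1304710/172911 ≈ -7.5456
j(-48)/M + 425810/289557 = 282/(-1304710/172911) + 425810/289557 = 282*(-172911/1304710) + 425810*(1/289557) = -24380451/652355 + 425810/289557 = -6781750967657/188893956735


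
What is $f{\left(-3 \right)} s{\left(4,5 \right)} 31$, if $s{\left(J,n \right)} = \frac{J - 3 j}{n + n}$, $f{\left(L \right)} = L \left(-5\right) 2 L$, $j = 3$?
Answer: $1395$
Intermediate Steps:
$f{\left(L \right)} = - 10 L^{2}$ ($f{\left(L \right)} = - 5 L 2 L = - 10 L L = - 10 L^{2}$)
$s{\left(J,n \right)} = \frac{-9 + J}{2 n}$ ($s{\left(J,n \right)} = \frac{J - 9}{n + n} = \frac{J - 9}{2 n} = \left(-9 + J\right) \frac{1}{2 n} = \frac{-9 + J}{2 n}$)
$f{\left(-3 \right)} s{\left(4,5 \right)} 31 = - 10 \left(-3\right)^{2} \frac{-9 + 4}{2 \cdot 5} \cdot 31 = \left(-10\right) 9 \cdot \frac{1}{2} \cdot \frac{1}{5} \left(-5\right) 31 = \left(-90\right) \left(- \frac{1}{2}\right) 31 = 45 \cdot 31 = 1395$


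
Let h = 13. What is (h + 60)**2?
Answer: 5329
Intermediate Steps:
(h + 60)**2 = (13 + 60)**2 = 73**2 = 5329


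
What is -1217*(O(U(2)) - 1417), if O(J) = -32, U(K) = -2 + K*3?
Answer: 1763433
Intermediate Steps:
U(K) = -2 + 3*K
-1217*(O(U(2)) - 1417) = -1217*(-32 - 1417) = -1217*(-1449) = 1763433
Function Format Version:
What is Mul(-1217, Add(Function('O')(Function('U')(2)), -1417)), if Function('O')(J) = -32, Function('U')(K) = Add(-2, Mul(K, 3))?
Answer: 1763433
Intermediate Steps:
Function('U')(K) = Add(-2, Mul(3, K))
Mul(-1217, Add(Function('O')(Function('U')(2)), -1417)) = Mul(-1217, Add(-32, -1417)) = Mul(-1217, -1449) = 1763433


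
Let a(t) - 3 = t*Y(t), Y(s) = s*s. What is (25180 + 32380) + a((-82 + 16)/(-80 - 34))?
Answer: 394825948/6859 ≈ 57563.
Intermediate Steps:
Y(s) = s**2
a(t) = 3 + t**3 (a(t) = 3 + t*t**2 = 3 + t**3)
(25180 + 32380) + a((-82 + 16)/(-80 - 34)) = (25180 + 32380) + (3 + ((-82 + 16)/(-80 - 34))**3) = 57560 + (3 + (-66/(-114))**3) = 57560 + (3 + (-66*(-1/114))**3) = 57560 + (3 + (11/19)**3) = 57560 + (3 + 1331/6859) = 57560 + 21908/6859 = 394825948/6859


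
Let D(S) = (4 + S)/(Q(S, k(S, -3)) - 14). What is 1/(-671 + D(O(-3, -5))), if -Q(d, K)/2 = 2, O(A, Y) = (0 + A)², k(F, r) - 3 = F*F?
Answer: -18/12091 ≈ -0.0014887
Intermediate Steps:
k(F, r) = 3 + F² (k(F, r) = 3 + F*F = 3 + F²)
O(A, Y) = A²
Q(d, K) = -4 (Q(d, K) = -2*2 = -4)
D(S) = -2/9 - S/18 (D(S) = (4 + S)/(-4 - 14) = (4 + S)/(-18) = (4 + S)*(-1/18) = -2/9 - S/18)
1/(-671 + D(O(-3, -5))) = 1/(-671 + (-2/9 - 1/18*(-3)²)) = 1/(-671 + (-2/9 - 1/18*9)) = 1/(-671 + (-2/9 - ½)) = 1/(-671 - 13/18) = 1/(-12091/18) = -18/12091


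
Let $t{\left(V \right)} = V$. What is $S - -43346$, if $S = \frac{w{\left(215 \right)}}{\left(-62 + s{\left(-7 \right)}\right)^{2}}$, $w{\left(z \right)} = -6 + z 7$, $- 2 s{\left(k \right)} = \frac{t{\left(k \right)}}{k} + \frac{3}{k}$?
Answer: $\frac{8239974667}{190096} \approx 43346.0$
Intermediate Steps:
$s{\left(k \right)} = - \frac{1}{2} - \frac{3}{2 k}$ ($s{\left(k \right)} = - \frac{\frac{k}{k} + \frac{3}{k}}{2} = - \frac{1 + \frac{3}{k}}{2} = - \frac{1}{2} - \frac{3}{2 k}$)
$w{\left(z \right)} = -6 + 7 z$
$S = \frac{73451}{190096}$ ($S = \frac{-6 + 7 \cdot 215}{\left(-62 + \frac{-3 - -7}{2 \left(-7\right)}\right)^{2}} = \frac{-6 + 1505}{\left(-62 + \frac{1}{2} \left(- \frac{1}{7}\right) \left(-3 + 7\right)\right)^{2}} = \frac{1499}{\left(-62 + \frac{1}{2} \left(- \frac{1}{7}\right) 4\right)^{2}} = \frac{1499}{\left(-62 - \frac{2}{7}\right)^{2}} = \frac{1499}{\left(- \frac{436}{7}\right)^{2}} = \frac{1499}{\frac{190096}{49}} = 1499 \cdot \frac{49}{190096} = \frac{73451}{190096} \approx 0.38639$)
$S - -43346 = \frac{73451}{190096} - -43346 = \frac{73451}{190096} + 43346 = \frac{8239974667}{190096}$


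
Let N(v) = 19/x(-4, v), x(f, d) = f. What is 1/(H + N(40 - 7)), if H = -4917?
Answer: -4/19687 ≈ -0.00020318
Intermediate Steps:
N(v) = -19/4 (N(v) = 19/(-4) = 19*(-1/4) = -19/4)
1/(H + N(40 - 7)) = 1/(-4917 - 19/4) = 1/(-19687/4) = -4/19687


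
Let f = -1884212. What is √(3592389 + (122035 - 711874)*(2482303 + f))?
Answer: 36*I*√272202010 ≈ 5.9395e+5*I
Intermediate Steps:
√(3592389 + (122035 - 711874)*(2482303 + f)) = √(3592389 + (122035 - 711874)*(2482303 - 1884212)) = √(3592389 - 589839*598091) = √(3592389 - 352777397349) = √(-352773804960) = 36*I*√272202010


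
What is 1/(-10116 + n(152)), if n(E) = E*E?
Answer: 1/12988 ≈ 7.6994e-5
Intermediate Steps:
n(E) = E²
1/(-10116 + n(152)) = 1/(-10116 + 152²) = 1/(-10116 + 23104) = 1/12988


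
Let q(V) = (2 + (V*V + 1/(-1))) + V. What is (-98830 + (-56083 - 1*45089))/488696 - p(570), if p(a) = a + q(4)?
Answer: -144509669/244348 ≈ -591.41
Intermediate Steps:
q(V) = 1 + V + V**2 (q(V) = (2 + (V**2 - 1)) + V = (2 + (-1 + V**2)) + V = (1 + V**2) + V = 1 + V + V**2)
p(a) = 21 + a (p(a) = a + (1 + 4 + 4**2) = a + (1 + 4 + 16) = a + 21 = 21 + a)
(-98830 + (-56083 - 1*45089))/488696 - p(570) = (-98830 + (-56083 - 1*45089))/488696 - (21 + 570) = (-98830 + (-56083 - 45089))*(1/488696) - 1*591 = (-98830 - 101172)*(1/488696) - 591 = -200002*1/488696 - 591 = -100001/244348 - 591 = -144509669/244348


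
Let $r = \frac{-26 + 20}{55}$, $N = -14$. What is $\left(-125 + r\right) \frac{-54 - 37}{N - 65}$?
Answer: $- \frac{626171}{4345} \approx -144.11$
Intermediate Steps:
$r = - \frac{6}{55}$ ($r = \left(-6\right) \frac{1}{55} = - \frac{6}{55} \approx -0.10909$)
$\left(-125 + r\right) \frac{-54 - 37}{N - 65} = \left(-125 - \frac{6}{55}\right) \frac{-54 - 37}{-14 - 65} = - \frac{6881 \left(- \frac{91}{-79}\right)}{55} = - \frac{6881 \left(\left(-91\right) \left(- \frac{1}{79}\right)\right)}{55} = \left(- \frac{6881}{55}\right) \frac{91}{79} = - \frac{626171}{4345}$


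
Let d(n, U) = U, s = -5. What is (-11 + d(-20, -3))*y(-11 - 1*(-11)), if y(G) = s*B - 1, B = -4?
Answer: -266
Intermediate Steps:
y(G) = 19 (y(G) = -5*(-4) - 1 = 20 - 1 = 19)
(-11 + d(-20, -3))*y(-11 - 1*(-11)) = (-11 - 3)*19 = -14*19 = -266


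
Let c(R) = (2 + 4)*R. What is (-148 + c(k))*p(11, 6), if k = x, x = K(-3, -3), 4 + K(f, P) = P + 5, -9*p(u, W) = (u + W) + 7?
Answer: 1280/3 ≈ 426.67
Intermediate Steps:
p(u, W) = -7/9 - W/9 - u/9 (p(u, W) = -((u + W) + 7)/9 = -((W + u) + 7)/9 = -(7 + W + u)/9 = -7/9 - W/9 - u/9)
K(f, P) = 1 + P (K(f, P) = -4 + (P + 5) = -4 + (5 + P) = 1 + P)
x = -2 (x = 1 - 3 = -2)
k = -2
c(R) = 6*R
(-148 + c(k))*p(11, 6) = (-148 + 6*(-2))*(-7/9 - 1/9*6 - 1/9*11) = (-148 - 12)*(-7/9 - 2/3 - 11/9) = -160*(-8/3) = 1280/3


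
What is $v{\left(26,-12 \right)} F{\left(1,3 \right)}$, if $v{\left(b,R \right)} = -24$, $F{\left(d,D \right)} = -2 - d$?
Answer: $72$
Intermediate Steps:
$v{\left(26,-12 \right)} F{\left(1,3 \right)} = - 24 \left(-2 - 1\right) = \left(-24\right) \left(-3\right) = 72$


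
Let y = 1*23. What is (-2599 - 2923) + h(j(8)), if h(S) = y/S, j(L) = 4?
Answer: -22065/4 ≈ -5516.3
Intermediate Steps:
y = 23
h(S) = 23/S
(-2599 - 2923) + h(j(8)) = (-2599 - 2923) + 23/4 = -5522 + 23*(¼) = -5522 + 23/4 = -22065/4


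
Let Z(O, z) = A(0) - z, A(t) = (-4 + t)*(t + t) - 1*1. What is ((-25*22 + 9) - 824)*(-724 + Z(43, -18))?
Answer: 965055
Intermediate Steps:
A(t) = -1 + 2*t*(-4 + t) (A(t) = (-4 + t)*(2*t) - 1 = 2*t*(-4 + t) - 1 = -1 + 2*t*(-4 + t))
Z(O, z) = -1 - z (Z(O, z) = (-1 - 8*0 + 2*0²) - z = (-1 + 0 + 2*0) - z = (-1 + 0 + 0) - z = -1 - z)
((-25*22 + 9) - 824)*(-724 + Z(43, -18)) = ((-25*22 + 9) - 824)*(-724 + (-1 - 1*(-18))) = ((-550 + 9) - 824)*(-724 + (-1 + 18)) = (-541 - 824)*(-724 + 17) = -1365*(-707) = 965055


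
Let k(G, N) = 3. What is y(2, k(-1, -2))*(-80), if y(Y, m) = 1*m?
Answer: -240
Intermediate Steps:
y(Y, m) = m
y(2, k(-1, -2))*(-80) = 3*(-80) = -240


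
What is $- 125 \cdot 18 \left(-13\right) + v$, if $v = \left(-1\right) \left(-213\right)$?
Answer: $29463$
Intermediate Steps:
$v = 213$
$- 125 \cdot 18 \left(-13\right) + v = - 125 \cdot 18 \left(-13\right) + 213 = \left(-125\right) \left(-234\right) + 213 = 29250 + 213 = 29463$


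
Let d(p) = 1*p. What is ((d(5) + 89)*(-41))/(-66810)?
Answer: 1927/33405 ≈ 0.057686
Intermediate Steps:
d(p) = p
((d(5) + 89)*(-41))/(-66810) = ((5 + 89)*(-41))/(-66810) = (94*(-41))*(-1/66810) = -3854*(-1/66810) = 1927/33405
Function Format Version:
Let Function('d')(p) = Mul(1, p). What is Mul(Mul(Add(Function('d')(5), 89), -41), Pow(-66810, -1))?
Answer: Rational(1927, 33405) ≈ 0.057686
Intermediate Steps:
Function('d')(p) = p
Mul(Mul(Add(Function('d')(5), 89), -41), Pow(-66810, -1)) = Mul(Mul(Add(5, 89), -41), Pow(-66810, -1)) = Mul(Mul(94, -41), Rational(-1, 66810)) = Mul(-3854, Rational(-1, 66810)) = Rational(1927, 33405)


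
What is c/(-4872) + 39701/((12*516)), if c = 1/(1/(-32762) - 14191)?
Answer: 416330647992125/64933361037552 ≈ 6.4117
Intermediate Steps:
c = -32762/464925543 (c = 1/(-1/32762 - 14191) = 1/(-464925543/32762) = -32762/464925543 ≈ -7.0467e-5)
c/(-4872) + 39701/((12*516)) = -32762/464925543/(-4872) + 39701/((12*516)) = -32762/464925543*(-1/4872) + 39701/6192 = 16381/1132558622748 + 39701*(1/6192) = 16381/1132558622748 + 39701/6192 = 416330647992125/64933361037552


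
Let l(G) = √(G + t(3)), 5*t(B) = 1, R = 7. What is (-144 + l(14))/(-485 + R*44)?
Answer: 48/59 - √355/885 ≈ 0.79227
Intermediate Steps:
t(B) = ⅕ (t(B) = (⅕)*1 = ⅕)
l(G) = √(⅕ + G) (l(G) = √(G + ⅕) = √(⅕ + G))
(-144 + l(14))/(-485 + R*44) = (-144 + √(5 + 25*14)/5)/(-485 + 7*44) = (-144 + √(5 + 350)/5)/(-485 + 308) = (-144 + √355/5)/(-177) = (-144 + √355/5)*(-1/177) = 48/59 - √355/885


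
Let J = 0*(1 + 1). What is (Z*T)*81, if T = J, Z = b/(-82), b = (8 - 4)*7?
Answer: 0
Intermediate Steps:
b = 28 (b = 4*7 = 28)
Z = -14/41 (Z = 28/(-82) = 28*(-1/82) = -14/41 ≈ -0.34146)
J = 0 (J = 0*2 = 0)
T = 0
(Z*T)*81 = -14/41*0*81 = 0*81 = 0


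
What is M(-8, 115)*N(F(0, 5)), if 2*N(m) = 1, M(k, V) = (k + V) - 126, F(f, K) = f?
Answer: -19/2 ≈ -9.5000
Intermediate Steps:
M(k, V) = -126 + V + k (M(k, V) = (V + k) - 126 = -126 + V + k)
N(m) = ½ (N(m) = (½)*1 = ½)
M(-8, 115)*N(F(0, 5)) = (-126 + 115 - 8)*(½) = -19*½ = -19/2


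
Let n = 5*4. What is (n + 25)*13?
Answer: 585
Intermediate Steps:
n = 20
(n + 25)*13 = (20 + 25)*13 = 45*13 = 585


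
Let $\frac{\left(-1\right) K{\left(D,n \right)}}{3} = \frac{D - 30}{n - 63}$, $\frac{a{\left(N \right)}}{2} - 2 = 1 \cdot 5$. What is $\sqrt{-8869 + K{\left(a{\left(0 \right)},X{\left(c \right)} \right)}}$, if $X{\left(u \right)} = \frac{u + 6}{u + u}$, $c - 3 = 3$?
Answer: $\frac{13 i \sqrt{50437}}{31} \approx 94.179 i$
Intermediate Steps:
$c = 6$ ($c = 3 + 3 = 6$)
$a{\left(N \right)} = 14$ ($a{\left(N \right)} = 4 + 2 \cdot 1 \cdot 5 = 4 + 2 \cdot 5 = 4 + 10 = 14$)
$X{\left(u \right)} = \frac{6 + u}{2 u}$
$K{\left(D,n \right)} = - \frac{3 \left(-30 + D\right)}{-63 + n}$ ($K{\left(D,n \right)} = - 3 \frac{D - 30}{n - 63} = - 3 \frac{-30 + D}{-63 + n} = - \frac{3 \left(-30 + D\right)}{-63 + n}$)
$\sqrt{-8869 + K{\left(a{\left(0 \right)},X{\left(c \right)} \right)}} = \sqrt{-8869 + \frac{3 \left(30 - 14\right)}{-63 + \frac{6 + 6}{2 \cdot 6}}} = \sqrt{-8869 + \frac{3 \left(30 - 14\right)}{-63 + \frac{1}{2} \cdot \frac{1}{6} \cdot 12}} = \sqrt{-8869 + 3 \frac{1}{-63 + 1} \cdot 16} = \sqrt{-8869 + 3 \frac{1}{-62} \cdot 16} = \sqrt{-8869 + 3 \left(- \frac{1}{62}\right) 16} = \sqrt{-8869 - \frac{24}{31}} = \sqrt{- \frac{274963}{31}} = \frac{13 i \sqrt{50437}}{31}$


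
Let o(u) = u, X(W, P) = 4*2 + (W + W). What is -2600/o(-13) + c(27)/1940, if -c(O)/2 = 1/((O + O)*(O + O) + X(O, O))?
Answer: 577731999/2888660 ≈ 200.00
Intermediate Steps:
X(W, P) = 8 + 2*W
c(O) = -2/(8 + 2*O + 4*O²) (c(O) = -2/((O + O)*(O + O) + (8 + 2*O)) = -2/((2*O)*(2*O) + (8 + 2*O)) = -2/(4*O² + (8 + 2*O)) = -2/(8 + 2*O + 4*O²))
-2600/o(-13) + c(27)/1940 = -2600/(-13) - 1/(4 + 27 + 2*27²)/1940 = -2600*(-1/13) - 1/(4 + 27 + 2*729)*(1/1940) = 200 - 1/(4 + 27 + 1458)*(1/1940) = 200 - 1/1489*(1/1940) = 200 - 1*1/1489*(1/1940) = 200 - 1/1489*1/1940 = 200 - 1/2888660 = 577731999/2888660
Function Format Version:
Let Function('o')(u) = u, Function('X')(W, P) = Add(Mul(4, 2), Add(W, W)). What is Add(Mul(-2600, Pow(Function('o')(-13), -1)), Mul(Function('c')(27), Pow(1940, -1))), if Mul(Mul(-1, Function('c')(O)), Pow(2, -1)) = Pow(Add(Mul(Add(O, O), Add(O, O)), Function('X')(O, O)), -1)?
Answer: Rational(577731999, 2888660) ≈ 200.00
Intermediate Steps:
Function('X')(W, P) = Add(8, Mul(2, W))
Function('c')(O) = Mul(-2, Pow(Add(8, Mul(2, O), Mul(4, Pow(O, 2))), -1)) (Function('c')(O) = Mul(-2, Pow(Add(Mul(Add(O, O), Add(O, O)), Add(8, Mul(2, O))), -1)) = Mul(-2, Pow(Add(Mul(Mul(2, O), Mul(2, O)), Add(8, Mul(2, O))), -1)) = Mul(-2, Pow(Add(Mul(4, Pow(O, 2)), Add(8, Mul(2, O))), -1)) = Mul(-2, Pow(Add(8, Mul(2, O), Mul(4, Pow(O, 2))), -1)))
Add(Mul(-2600, Pow(Function('o')(-13), -1)), Mul(Function('c')(27), Pow(1940, -1))) = Add(Mul(-2600, Pow(-13, -1)), Mul(Mul(-1, Pow(Add(4, 27, Mul(2, Pow(27, 2))), -1)), Pow(1940, -1))) = Add(Mul(-2600, Rational(-1, 13)), Mul(Mul(-1, Pow(Add(4, 27, Mul(2, 729)), -1)), Rational(1, 1940))) = Add(200, Mul(Mul(-1, Pow(Add(4, 27, 1458), -1)), Rational(1, 1940))) = Add(200, Mul(Mul(-1, Pow(1489, -1)), Rational(1, 1940))) = Add(200, Mul(Mul(-1, Rational(1, 1489)), Rational(1, 1940))) = Add(200, Mul(Rational(-1, 1489), Rational(1, 1940))) = Add(200, Rational(-1, 2888660)) = Rational(577731999, 2888660)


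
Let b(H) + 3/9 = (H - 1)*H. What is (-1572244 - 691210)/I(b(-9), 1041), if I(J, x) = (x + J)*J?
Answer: -10185543/456224 ≈ -22.326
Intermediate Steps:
b(H) = -⅓ + H*(-1 + H) (b(H) = -⅓ + (H - 1)*H = -⅓ + (-1 + H)*H = -⅓ + H*(-1 + H))
I(J, x) = J*(J + x) (I(J, x) = (J + x)*J = J*(J + x))
(-1572244 - 691210)/I(b(-9), 1041) = (-1572244 - 691210)/(((-⅓ + (-9)² - 1*(-9))*((-⅓ + (-9)² - 1*(-9)) + 1041))) = -2263454*1/(((-⅓ + 81 + 9) + 1041)*(-⅓ + 81 + 9)) = -2263454*3/(269*(269/3 + 1041)) = -2263454/((269/3)*(3392/3)) = -2263454/912448/9 = -2263454*9/912448 = -10185543/456224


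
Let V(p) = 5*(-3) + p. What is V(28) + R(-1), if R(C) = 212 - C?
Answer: 226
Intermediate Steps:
V(p) = -15 + p
V(28) + R(-1) = (-15 + 28) + (212 - 1*(-1)) = 13 + (212 + 1) = 13 + 213 = 226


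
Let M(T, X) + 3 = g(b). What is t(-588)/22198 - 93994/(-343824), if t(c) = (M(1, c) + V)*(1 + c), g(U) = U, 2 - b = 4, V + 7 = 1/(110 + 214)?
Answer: 7606831757/12879346194 ≈ 0.59062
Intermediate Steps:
V = -2267/324 (V = -7 + 1/(110 + 214) = -7 + 1/324 = -2267/324 ≈ -6.9969)
b = -2 (b = 2 - 1*4 = 2 - 4 = -2)
M(T, X) = -5 (M(T, X) = -3 - 2 = -5)
t(c) = -3887/324 - 3887*c/324 (t(c) = (-5 - 2267/324)*(1 + c) = -3887*(1 + c)/324 = -3887/324 - 3887*c/324)
t(-588)/22198 - 93994/(-343824) = (-3887/324 - 3887/324*(-588))/22198 - 93994/(-343824) = (-3887/324 + 190463/27)*(1/22198) - 93994*(-1/343824) = (2281669/324)*(1/22198) + 46997/171912 = 2281669/7192152 + 46997/171912 = 7606831757/12879346194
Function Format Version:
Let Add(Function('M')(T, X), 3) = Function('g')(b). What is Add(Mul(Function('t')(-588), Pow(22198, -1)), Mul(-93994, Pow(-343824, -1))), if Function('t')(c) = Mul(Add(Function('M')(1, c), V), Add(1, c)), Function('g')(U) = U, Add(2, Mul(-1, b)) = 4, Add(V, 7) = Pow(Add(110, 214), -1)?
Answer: Rational(7606831757, 12879346194) ≈ 0.59062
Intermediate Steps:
V = Rational(-2267, 324) (V = Add(-7, Pow(Add(110, 214), -1)) = Add(-7, Pow(324, -1)) = Add(-7, Rational(1, 324)) = Rational(-2267, 324) ≈ -6.9969)
b = -2 (b = Add(2, Mul(-1, 4)) = Add(2, -4) = -2)
Function('M')(T, X) = -5 (Function('M')(T, X) = Add(-3, -2) = -5)
Function('t')(c) = Add(Rational(-3887, 324), Mul(Rational(-3887, 324), c)) (Function('t')(c) = Mul(Add(-5, Rational(-2267, 324)), Add(1, c)) = Mul(Rational(-3887, 324), Add(1, c)) = Add(Rational(-3887, 324), Mul(Rational(-3887, 324), c)))
Add(Mul(Function('t')(-588), Pow(22198, -1)), Mul(-93994, Pow(-343824, -1))) = Add(Mul(Add(Rational(-3887, 324), Mul(Rational(-3887, 324), -588)), Pow(22198, -1)), Mul(-93994, Pow(-343824, -1))) = Add(Mul(Add(Rational(-3887, 324), Rational(190463, 27)), Rational(1, 22198)), Mul(-93994, Rational(-1, 343824))) = Add(Mul(Rational(2281669, 324), Rational(1, 22198)), Rational(46997, 171912)) = Add(Rational(2281669, 7192152), Rational(46997, 171912)) = Rational(7606831757, 12879346194)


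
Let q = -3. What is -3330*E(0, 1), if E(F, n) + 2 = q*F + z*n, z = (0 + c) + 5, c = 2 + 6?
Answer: -36630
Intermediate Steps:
c = 8
z = 13 (z = (0 + 8) + 5 = 8 + 5 = 13)
E(F, n) = -2 - 3*F + 13*n (E(F, n) = -2 + (-3*F + 13*n) = -2 - 3*F + 13*n)
-3330*E(0, 1) = -3330*(-2 - 3*0 + 13*1) = -3330*(-2 + 0 + 13) = -3330*11 = -36630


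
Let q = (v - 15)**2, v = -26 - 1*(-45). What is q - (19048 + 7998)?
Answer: -27030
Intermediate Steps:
v = 19 (v = -26 + 45 = 19)
q = 16 (q = (19 - 15)**2 = 4**2 = 16)
q - (19048 + 7998) = 16 - (19048 + 7998) = 16 - 1*27046 = 16 - 27046 = -27030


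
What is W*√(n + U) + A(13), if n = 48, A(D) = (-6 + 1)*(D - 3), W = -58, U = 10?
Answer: -50 - 58*√58 ≈ -491.71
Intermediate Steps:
A(D) = 15 - 5*D (A(D) = -5*(-3 + D) = 15 - 5*D)
W*√(n + U) + A(13) = -58*√(48 + 10) + (15 - 5*13) = -58*√58 + (15 - 65) = -58*√58 - 50 = -50 - 58*√58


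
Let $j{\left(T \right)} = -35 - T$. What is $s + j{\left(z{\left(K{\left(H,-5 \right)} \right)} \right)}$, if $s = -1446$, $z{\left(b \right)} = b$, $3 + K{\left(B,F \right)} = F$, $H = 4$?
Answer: $-1473$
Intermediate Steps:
$K{\left(B,F \right)} = -3 + F$
$s + j{\left(z{\left(K{\left(H,-5 \right)} \right)} \right)} = -1446 - 27 = -1473$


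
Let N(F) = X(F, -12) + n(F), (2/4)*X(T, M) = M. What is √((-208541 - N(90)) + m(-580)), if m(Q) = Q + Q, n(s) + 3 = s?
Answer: 458*I ≈ 458.0*I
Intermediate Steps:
X(T, M) = 2*M
n(s) = -3 + s
m(Q) = 2*Q
N(F) = -27 + F (N(F) = 2*(-12) + (-3 + F) = -24 + (-3 + F) = -27 + F)
√((-208541 - N(90)) + m(-580)) = √((-208541 - (-27 + 90)) + 2*(-580)) = √((-208541 - 1*63) - 1160) = √((-208541 - 63) - 1160) = √(-208604 - 1160) = √(-209764) = 458*I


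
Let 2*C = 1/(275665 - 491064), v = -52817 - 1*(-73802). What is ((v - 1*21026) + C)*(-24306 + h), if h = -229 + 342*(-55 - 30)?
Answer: 946810051995/430798 ≈ 2.1978e+6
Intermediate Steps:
v = 20985 (v = -52817 + 73802 = 20985)
h = -29299 (h = -229 + 342*(-85) = -229 - 29070 = -29299)
C = -1/430798 (C = 1/(2*(275665 - 491064)) = (½)/(-215399) = (½)*(-1/215399) = -1/430798 ≈ -2.3213e-6)
((v - 1*21026) + C)*(-24306 + h) = ((20985 - 1*21026) - 1/430798)*(-24306 - 29299) = ((20985 - 21026) - 1/430798)*(-53605) = (-41 - 1/430798)*(-53605) = -17662719/430798*(-53605) = 946810051995/430798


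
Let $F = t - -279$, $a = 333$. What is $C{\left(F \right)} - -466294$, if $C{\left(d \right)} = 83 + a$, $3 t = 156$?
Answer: $466710$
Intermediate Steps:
$t = 52$ ($t = \frac{1}{3} \cdot 156 = 52$)
$F = 331$ ($F = 52 - -279 = 52 + 279 = 331$)
$C{\left(d \right)} = 416$ ($C{\left(d \right)} = 83 + 333 = 416$)
$C{\left(F \right)} - -466294 = 416 - -466294 = 416 + 466294 = 466710$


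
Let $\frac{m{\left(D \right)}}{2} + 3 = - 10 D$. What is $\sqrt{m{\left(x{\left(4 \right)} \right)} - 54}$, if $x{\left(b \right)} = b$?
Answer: $2 i \sqrt{35} \approx 11.832 i$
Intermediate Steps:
$m{\left(D \right)} = -6 - 20 D$ ($m{\left(D \right)} = -6 + 2 \left(- 10 D\right) = -6 - 20 D$)
$\sqrt{m{\left(x{\left(4 \right)} \right)} - 54} = \sqrt{\left(-6 - 80\right) - 54} = \sqrt{-86 - 54} = \sqrt{-140} = 2 i \sqrt{35}$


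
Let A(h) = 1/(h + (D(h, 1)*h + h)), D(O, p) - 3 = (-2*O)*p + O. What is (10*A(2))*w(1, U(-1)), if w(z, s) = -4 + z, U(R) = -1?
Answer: -5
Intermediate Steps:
D(O, p) = 3 + O - 2*O*p (D(O, p) = 3 + ((-2*O)*p + O) = 3 + (-2*O*p + O) = 3 + (O - 2*O*p) = 3 + O - 2*O*p)
A(h) = 1/(2*h + h*(3 - h)) (A(h) = 1/(h + ((3 + h - 2*h*1)*h + h)) = 1/(h + ((3 + h - 2*h)*h + h)) = 1/(h + ((3 - h)*h + h)) = 1/(h + (h*(3 - h) + h)) = 1/(h + (h + h*(3 - h))) = 1/(2*h + h*(3 - h)))
(10*A(2))*w(1, U(-1)) = (10*(1/(2*(5 - 1*2))))*(-4 + 1) = (10*(1/(2*(5 - 2))))*(-3) = (10*((1/2)/3))*(-3) = (10*((1/2)*(1/3)))*(-3) = (10*(1/6))*(-3) = (5/3)*(-3) = -5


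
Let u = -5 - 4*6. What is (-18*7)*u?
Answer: 3654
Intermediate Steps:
u = -29 (u = -5 - 24 = -29)
(-18*7)*u = -18*7*(-29) = -126*(-29) = 3654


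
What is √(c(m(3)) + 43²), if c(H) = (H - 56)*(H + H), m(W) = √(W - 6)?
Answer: √(1843 - 112*I*√3) ≈ 42.989 - 2.2562*I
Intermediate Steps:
m(W) = √(-6 + W)
c(H) = 2*H*(-56 + H) (c(H) = (-56 + H)*(2*H) = 2*H*(-56 + H))
√(c(m(3)) + 43²) = √(2*√(-6 + 3)*(-56 + √(-6 + 3)) + 43²) = √(2*√(-3)*(-56 + √(-3)) + 1849) = √(2*(I*√3)*(-56 + I*√3) + 1849) = √(2*I*√3*(-56 + I*√3) + 1849) = √(1849 + 2*I*√3*(-56 + I*√3))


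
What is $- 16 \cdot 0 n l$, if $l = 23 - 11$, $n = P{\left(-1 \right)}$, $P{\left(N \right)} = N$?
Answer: $0$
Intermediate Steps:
$n = -1$
$l = 12$ ($l = 23 - 11 = 12$)
$- 16 \cdot 0 n l = - 16 \cdot 0 \left(-1\right) 12 = \left(-16\right) 0 \cdot 12 = 0 \cdot 12 = 0$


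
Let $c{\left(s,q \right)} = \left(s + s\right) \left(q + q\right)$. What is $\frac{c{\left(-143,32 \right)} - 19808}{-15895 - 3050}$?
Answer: $\frac{12704}{6315} \approx 2.0117$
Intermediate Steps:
$c{\left(s,q \right)} = 4 q s$ ($c{\left(s,q \right)} = 2 s 2 q = 4 q s$)
$\frac{c{\left(-143,32 \right)} - 19808}{-15895 - 3050} = \frac{4 \cdot 32 \left(-143\right) - 19808}{-15895 - 3050} = \frac{-18304 - 19808}{-15895 - 3050} = \frac{-18304 - 19808}{-18945} = \left(-38112\right) \left(- \frac{1}{18945}\right) = \frac{12704}{6315}$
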